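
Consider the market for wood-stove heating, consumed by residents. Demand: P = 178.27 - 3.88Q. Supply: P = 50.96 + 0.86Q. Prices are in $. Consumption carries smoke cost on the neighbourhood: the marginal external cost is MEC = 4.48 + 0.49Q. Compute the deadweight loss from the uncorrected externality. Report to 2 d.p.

DWL = $29.75

Market equilibrium (private): 50.96 + 0.86Q = 178.27 - 3.88Q → Q_m = 26.8586.
Social marginal benefit = demand − MEC = 173.79 - 4.37Q.
Set SMB = MC: 173.79 - 4.37Q = 50.96 + 0.86Q → Q* = 23.4857.
Height of the DWL triangle at Q_m is MC(Q_m) − SMB(Q_m) = MEC(Q_m) = 17.6407.
DWL = ½ × 3.3729 × 17.6407 = 29.7502.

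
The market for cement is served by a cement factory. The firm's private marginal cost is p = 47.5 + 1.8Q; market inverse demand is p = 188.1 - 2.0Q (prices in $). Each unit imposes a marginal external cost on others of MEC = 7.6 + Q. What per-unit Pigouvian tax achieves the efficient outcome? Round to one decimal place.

Social marginal cost = private MC + MEC = 55.1 + 2.8Q.
Set SMC = demand: 55.1 + 2.8Q = 188.1 - 2.0Q → Q* = 27.7083.
The Pigouvian tax equals MEC at Q*: 7.6 + 1.0×27.7083 = 35.3083.

tax = $35.3 per unit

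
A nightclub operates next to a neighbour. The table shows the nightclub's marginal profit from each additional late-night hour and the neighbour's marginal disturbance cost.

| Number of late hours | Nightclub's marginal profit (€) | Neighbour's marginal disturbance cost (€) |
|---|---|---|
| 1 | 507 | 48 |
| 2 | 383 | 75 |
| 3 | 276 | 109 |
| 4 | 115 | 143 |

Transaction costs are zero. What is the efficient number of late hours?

3

Bargaining reaches the level where marginal profit last exceeds marginal disturbance cost.
That holds through level 3 (276 ≥ 109) but not at 4 (115 < 143).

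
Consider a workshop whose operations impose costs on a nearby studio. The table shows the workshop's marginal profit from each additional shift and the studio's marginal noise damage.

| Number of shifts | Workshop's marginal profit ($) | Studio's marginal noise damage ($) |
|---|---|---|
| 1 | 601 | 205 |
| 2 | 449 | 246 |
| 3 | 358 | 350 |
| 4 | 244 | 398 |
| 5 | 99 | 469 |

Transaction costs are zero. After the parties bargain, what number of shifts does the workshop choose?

3

Bargaining reaches the level where marginal profit last exceeds marginal noise damage.
That holds through level 3 (358 ≥ 350) but not at 4 (244 < 398).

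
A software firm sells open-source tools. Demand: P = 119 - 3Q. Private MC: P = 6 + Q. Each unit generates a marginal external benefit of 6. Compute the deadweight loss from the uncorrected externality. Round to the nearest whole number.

DWL = 5

Market equilibrium (private): 6 + Q = 119 - 3Q → Q_m = 28.2500.
Social marginal cost = private MC − MEB = 0 + Q.
Set SMC = demand: 0 + Q = 119 - 3Q → Q* = 29.7500.
The loss is the area between SMC and demand from Q* to Q_m; with linear curves that's a triangle of height MEB(Q_m).
DWL = ½ × 1.5000 × 6.0000 = 4.5000.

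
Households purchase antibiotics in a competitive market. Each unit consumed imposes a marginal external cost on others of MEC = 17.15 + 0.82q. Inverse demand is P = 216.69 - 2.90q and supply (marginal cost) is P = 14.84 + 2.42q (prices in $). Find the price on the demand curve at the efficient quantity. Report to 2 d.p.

Social marginal benefit = demand − MEC = 199.54 - 3.72q.
Set SMB = MC: 199.54 - 3.72q = 14.84 + 2.42q → q* = 30.0814.
Consumer price on the demand curve at q*: 216.69 − 2.90×30.0814 = 129.4539.

P = $129.45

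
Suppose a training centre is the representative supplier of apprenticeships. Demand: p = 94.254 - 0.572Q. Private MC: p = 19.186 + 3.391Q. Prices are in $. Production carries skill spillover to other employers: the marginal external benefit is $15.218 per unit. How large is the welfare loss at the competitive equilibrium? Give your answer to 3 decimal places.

DWL = $29.219

Market equilibrium (private): 19.186 + 3.391Q = 94.254 - 0.572Q → Q_m = 18.9422.
Social marginal cost = private MC − MEB = 3.968 + 3.391Q.
Set SMC = demand: 3.968 + 3.391Q = 94.254 - 0.572Q → Q* = 22.7822.
The welfare-loss triangle has base |Q_m − Q*| and height MEB(Q_m) (the vertical gap between SMC and demand is zero at Q* and MEB at Q_m).
DWL = ½ × 3.8400 × 15.2180 = 29.2186.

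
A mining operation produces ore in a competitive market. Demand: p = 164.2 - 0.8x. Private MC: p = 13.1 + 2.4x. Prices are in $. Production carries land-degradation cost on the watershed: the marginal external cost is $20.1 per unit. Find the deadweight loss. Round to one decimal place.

DWL = $63.1

Market equilibrium (private): 13.1 + 2.4x = 164.2 - 0.8x → x_m = 47.2188.
Social marginal cost = private MC + MEC = 33.2 + 2.4x.
Set SMC = demand: 33.2 + 2.4x = 164.2 - 0.8x → x* = 40.9375.
The welfare-loss triangle has base |x_m − x*| and height MEC(x_m) (the vertical gap between SMC and demand is zero at x* and MEC at x_m).
DWL = ½ × 6.2813 × 20.1000 = 63.1271.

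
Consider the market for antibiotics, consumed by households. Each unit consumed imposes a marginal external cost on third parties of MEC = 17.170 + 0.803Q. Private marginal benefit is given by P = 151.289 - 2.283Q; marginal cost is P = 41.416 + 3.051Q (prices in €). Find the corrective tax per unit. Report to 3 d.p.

Social marginal benefit = demand − MEC = 134.119 - 3.086Q.
Set SMB = MC: 134.119 - 3.086Q = 41.416 + 3.051Q → Q* = 15.1056.
The Pigouvian tax equals MEC at Q*: 17.170 + 0.803×15.1056 = 29.2998.

tax = €29.300 per unit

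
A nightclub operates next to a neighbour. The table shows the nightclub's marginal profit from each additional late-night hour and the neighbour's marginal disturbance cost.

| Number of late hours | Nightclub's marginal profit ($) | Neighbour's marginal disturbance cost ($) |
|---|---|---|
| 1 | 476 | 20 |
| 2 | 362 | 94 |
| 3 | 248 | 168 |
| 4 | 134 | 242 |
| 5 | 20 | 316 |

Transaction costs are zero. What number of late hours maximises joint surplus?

Bargaining reaches the level where marginal profit last exceeds marginal disturbance cost.
That holds through level 3 (248 ≥ 168) but not at 4 (134 < 242).

3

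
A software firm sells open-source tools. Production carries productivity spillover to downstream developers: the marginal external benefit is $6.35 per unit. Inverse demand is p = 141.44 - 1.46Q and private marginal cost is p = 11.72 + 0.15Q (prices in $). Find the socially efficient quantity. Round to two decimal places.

Q* = 84.52

Social marginal cost = private MC − MEB = 5.37 + 0.15Q.
Set SMC = demand: 5.37 + 0.15Q = 141.44 - 1.46Q → Q* = 84.5155.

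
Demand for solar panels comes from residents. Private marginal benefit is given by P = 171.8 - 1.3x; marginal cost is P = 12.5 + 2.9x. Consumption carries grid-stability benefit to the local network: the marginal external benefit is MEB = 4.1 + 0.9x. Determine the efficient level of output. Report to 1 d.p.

Social marginal benefit = demand + MEB = 175.9 - 0.4x.
Set SMB = MC: 175.9 - 0.4x = 12.5 + 2.9x → x* = 49.5152.

x* = 49.5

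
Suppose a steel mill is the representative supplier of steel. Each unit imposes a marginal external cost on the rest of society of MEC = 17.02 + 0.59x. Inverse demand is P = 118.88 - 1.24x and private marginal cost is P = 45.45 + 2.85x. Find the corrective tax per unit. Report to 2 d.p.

tax = 24.13 per unit

Social marginal cost = private MC + MEC = 62.47 + 3.44x.
Set SMC = demand: 62.47 + 3.44x = 118.88 - 1.24x → x* = 12.0534.
The Pigouvian tax equals MEC at x*: 17.02 + 0.59×12.0534 = 24.1315.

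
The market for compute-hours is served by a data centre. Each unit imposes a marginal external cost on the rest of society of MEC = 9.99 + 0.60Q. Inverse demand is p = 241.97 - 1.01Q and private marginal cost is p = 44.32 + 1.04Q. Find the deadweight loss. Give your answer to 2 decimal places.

Market equilibrium (private): 44.32 + 1.04Q = 241.97 - 1.01Q → Q_m = 96.4146.
Social marginal cost = private MC + MEC = 54.31 + 1.64Q.
Set SMC = demand: 54.31 + 1.64Q = 241.97 - 1.01Q → Q* = 70.8151.
Between Q* and Q_m the wedge SMC − demand runs linearly from 0 to MEC(Q_m), so the loss is a triangle.
DWL = ½ × 25.5995 × 67.8388 = 868.3197.

DWL = 868.32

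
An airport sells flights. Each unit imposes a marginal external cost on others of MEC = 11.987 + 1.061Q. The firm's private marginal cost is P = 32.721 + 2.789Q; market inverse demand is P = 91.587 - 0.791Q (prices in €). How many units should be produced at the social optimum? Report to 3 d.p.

Social marginal cost = private MC + MEC = 44.708 + 3.850Q.
Set SMC = demand: 44.708 + 3.850Q = 91.587 - 0.791Q → Q* = 10.1011.

Q* = 10.101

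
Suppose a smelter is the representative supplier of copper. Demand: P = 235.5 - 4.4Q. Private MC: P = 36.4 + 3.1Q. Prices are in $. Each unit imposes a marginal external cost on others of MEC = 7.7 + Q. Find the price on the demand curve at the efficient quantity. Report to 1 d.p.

Social marginal cost = private MC + MEC = 44.1 + 4.1Q.
Set SMC = demand: 44.1 + 4.1Q = 235.5 - 4.4Q → Q* = 22.5176.
Consumer price on the demand curve at Q*: 235.5 − 4.4×22.5176 = 136.4226.

P = $136.4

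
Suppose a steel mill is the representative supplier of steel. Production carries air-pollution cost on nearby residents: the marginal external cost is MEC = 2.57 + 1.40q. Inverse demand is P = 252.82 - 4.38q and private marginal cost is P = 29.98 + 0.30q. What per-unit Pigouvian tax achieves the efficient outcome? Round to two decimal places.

Social marginal cost = private MC + MEC = 32.55 + 1.70q.
Set SMC = demand: 32.55 + 1.70q = 252.82 - 4.38q → q* = 36.2286.
The Pigouvian tax equals MEC at q*: 2.57 + 1.40×36.2286 = 53.2900.

tax = 53.29 per unit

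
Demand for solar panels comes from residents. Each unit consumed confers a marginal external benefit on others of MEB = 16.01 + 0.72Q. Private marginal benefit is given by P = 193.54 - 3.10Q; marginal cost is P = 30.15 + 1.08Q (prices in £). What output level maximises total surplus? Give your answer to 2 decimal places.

Social marginal benefit = demand + MEB = 209.55 - 2.38Q.
Set SMB = MC: 209.55 - 2.38Q = 30.15 + 1.08Q → Q* = 51.8497.

Q* = 51.85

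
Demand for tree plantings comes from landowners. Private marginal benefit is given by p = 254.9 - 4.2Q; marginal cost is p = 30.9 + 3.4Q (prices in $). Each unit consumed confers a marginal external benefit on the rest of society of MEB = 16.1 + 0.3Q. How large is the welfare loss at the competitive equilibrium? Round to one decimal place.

Market equilibrium (private): 30.9 + 3.4Q = 254.9 - 4.2Q → Q_m = 29.4737.
Social marginal benefit = demand + MEB = 271.0 - 3.9Q.
Set SMB = MC: 271.0 - 3.9Q = 30.9 + 3.4Q → Q* = 32.8904.
The loss is the area between SMB and MC from Q* to Q_m; with linear curves that's a triangle of height MEB(Q_m).
DWL = ½ × 3.4167 × 24.9421 = 42.6098.

DWL = $42.6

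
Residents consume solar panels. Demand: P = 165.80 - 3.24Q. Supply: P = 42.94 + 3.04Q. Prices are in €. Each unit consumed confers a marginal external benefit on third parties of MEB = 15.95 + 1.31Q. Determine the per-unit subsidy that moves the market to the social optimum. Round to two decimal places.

subsidy = €52.54 per unit

Social marginal benefit = demand + MEB = 181.75 - 1.93Q.
Set SMB = MC: 181.75 - 1.93Q = 42.94 + 3.04Q → Q* = 27.9296.
The Pigouvian subsidy equals MEB at Q*: 15.95 + 1.31×27.9296 = 52.5378.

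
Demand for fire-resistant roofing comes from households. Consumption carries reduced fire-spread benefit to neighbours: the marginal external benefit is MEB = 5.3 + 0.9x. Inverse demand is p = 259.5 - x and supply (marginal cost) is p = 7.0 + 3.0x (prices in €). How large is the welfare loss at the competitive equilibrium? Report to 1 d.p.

DWL = €622.3

Market equilibrium (private): 7.0 + 3.0x = 259.5 - x → x_m = 63.1250.
Social marginal benefit = demand + MEB = 264.8 - 0.1x.
Set SMB = MC: 264.8 - 0.1x = 7.0 + 3.0x → x* = 83.1613.
Height of the DWL triangle at x_m is SMB(x_m) − MC(x_m) = MEB(x_m) = 62.1125.
DWL = ½ × 20.0363 × 62.1125 = 622.2523.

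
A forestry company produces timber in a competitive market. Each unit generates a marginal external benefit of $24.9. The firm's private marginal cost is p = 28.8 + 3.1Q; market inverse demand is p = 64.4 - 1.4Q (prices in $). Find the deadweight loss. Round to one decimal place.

DWL = $68.9

Market equilibrium (private): 28.8 + 3.1Q = 64.4 - 1.4Q → Q_m = 7.9111.
Social marginal cost = private MC − MEB = 3.9 + 3.1Q.
Set SMC = demand: 3.9 + 3.1Q = 64.4 - 1.4Q → Q* = 13.4444.
The welfare-loss triangle has base |Q_m − Q*| and height MEB(Q_m) (the vertical gap between SMC and demand is zero at Q* and MEB at Q_m).
DWL = ½ × 5.5333 × 24.9000 = 68.8896.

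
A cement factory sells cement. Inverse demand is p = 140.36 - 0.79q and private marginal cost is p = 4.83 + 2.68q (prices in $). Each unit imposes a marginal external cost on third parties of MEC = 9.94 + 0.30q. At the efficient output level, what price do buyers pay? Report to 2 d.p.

Social marginal cost = private MC + MEC = 14.77 + 2.98q.
Set SMC = demand: 14.77 + 2.98q = 140.36 - 0.79q → q* = 33.3130.
Consumer price on the demand curve at q*: 140.36 − 0.79×33.3130 = 114.0427.

P = $114.04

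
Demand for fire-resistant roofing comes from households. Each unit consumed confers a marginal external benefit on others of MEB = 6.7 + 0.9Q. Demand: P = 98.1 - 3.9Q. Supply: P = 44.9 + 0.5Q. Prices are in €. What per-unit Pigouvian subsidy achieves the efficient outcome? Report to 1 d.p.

Social marginal benefit = demand + MEB = 104.8 - 3.0Q.
Set SMB = MC: 104.8 - 3.0Q = 44.9 + 0.5Q → Q* = 17.1143.
The Pigouvian subsidy equals MEB at Q*: 6.7 + 0.9×17.1143 = 22.1029.

subsidy = €22.1 per unit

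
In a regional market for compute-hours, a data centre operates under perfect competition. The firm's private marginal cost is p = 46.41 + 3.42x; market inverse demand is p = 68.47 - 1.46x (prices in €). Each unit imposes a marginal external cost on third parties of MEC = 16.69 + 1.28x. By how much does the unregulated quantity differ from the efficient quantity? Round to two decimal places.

Market equilibrium (private): 46.41 + 3.42x = 68.47 - 1.46x → x_m = 4.5205.
Social marginal cost = private MC + MEC = 63.10 + 4.70x.
Set SMC = demand: 63.10 + 4.70x = 68.47 - 1.46x → x* = 0.8718.
Gap = |4.5205 − 0.8718| = 3.6487.

3.65 units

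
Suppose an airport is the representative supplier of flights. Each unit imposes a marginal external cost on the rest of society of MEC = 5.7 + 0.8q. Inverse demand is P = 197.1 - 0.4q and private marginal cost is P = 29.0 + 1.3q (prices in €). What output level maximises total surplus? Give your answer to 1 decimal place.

Social marginal cost = private MC + MEC = 34.7 + 2.1q.
Set SMC = demand: 34.7 + 2.1q = 197.1 - 0.4q → q* = 64.9600.

q* = 65.0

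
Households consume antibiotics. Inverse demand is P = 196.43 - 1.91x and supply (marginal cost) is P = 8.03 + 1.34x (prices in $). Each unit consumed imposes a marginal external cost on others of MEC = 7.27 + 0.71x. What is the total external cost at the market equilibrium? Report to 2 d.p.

$1614.39

Market equilibrium (private): 8.03 + 1.34x = 196.43 - 1.91x → x_m = 57.9692.
Total external cost = ∫₀^{x_m} (7.27 + 0.71x) dx = 7.27×57.9692 + ½×0.71×57.9692² = 1614.3881.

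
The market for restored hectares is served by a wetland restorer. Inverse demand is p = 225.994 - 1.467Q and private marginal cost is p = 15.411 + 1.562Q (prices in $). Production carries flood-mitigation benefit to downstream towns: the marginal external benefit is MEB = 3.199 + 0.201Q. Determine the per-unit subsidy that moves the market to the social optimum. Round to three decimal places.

subsidy = $18.394 per unit

Social marginal cost = private MC − MEB = 12.212 + 1.361Q.
Set SMC = demand: 12.212 + 1.361Q = 225.994 - 1.467Q → Q* = 75.5948.
The Pigouvian subsidy equals MEB at Q*: 3.199 + 0.201×75.5948 = 18.3936.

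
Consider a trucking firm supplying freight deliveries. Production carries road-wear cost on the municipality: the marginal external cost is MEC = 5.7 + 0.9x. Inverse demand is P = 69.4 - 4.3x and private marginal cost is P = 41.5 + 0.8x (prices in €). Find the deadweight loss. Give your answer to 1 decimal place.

Market equilibrium (private): 41.5 + 0.8x = 69.4 - 4.3x → x_m = 5.4706.
Social marginal cost = private MC + MEC = 47.2 + 1.7x.
Set SMC = demand: 47.2 + 1.7x = 69.4 - 4.3x → x* = 3.7000.
Between x* and x_m the wedge SMC − demand runs linearly from 0 to MEC(x_m), so the loss is a triangle.
DWL = ½ × 1.7706 × 10.6235 = 9.4050.

DWL = €9.4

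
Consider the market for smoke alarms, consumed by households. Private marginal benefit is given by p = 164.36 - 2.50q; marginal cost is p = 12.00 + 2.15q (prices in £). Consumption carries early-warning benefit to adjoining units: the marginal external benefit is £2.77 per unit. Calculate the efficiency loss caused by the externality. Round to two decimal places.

DWL = £0.83

Market equilibrium (private): 12.00 + 2.15q = 164.36 - 2.50q → q_m = 32.7656.
Social marginal benefit = demand + MEB = 167.13 - 2.50q.
Set SMB = MC: 167.13 - 2.50q = 12.00 + 2.15q → q* = 33.3613.
Height of the DWL triangle at q_m is SMB(q_m) − MC(q_m) = MEB(q_m) = 2.7700.
DWL = ½ × 0.5957 × 2.7700 = 0.8250.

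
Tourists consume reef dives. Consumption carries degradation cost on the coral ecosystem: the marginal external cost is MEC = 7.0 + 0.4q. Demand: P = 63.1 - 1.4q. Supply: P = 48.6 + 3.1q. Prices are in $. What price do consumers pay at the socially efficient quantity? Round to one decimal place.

P = $61.0

Social marginal benefit = demand − MEC = 56.1 - 1.8q.
Set SMB = MC: 56.1 - 1.8q = 48.6 + 3.1q → q* = 1.5306.
Consumer price on the demand curve at q*: 63.1 − 1.4×1.5306 = 60.9572.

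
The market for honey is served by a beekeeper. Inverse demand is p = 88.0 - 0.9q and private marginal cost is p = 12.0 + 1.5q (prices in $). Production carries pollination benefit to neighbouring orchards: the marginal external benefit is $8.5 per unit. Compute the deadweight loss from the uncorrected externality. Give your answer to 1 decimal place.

Market equilibrium (private): 12.0 + 1.5q = 88.0 - 0.9q → q_m = 31.6667.
Social marginal cost = private MC − MEB = 3.5 + 1.5q.
Set SMC = demand: 3.5 + 1.5q = 88.0 - 0.9q → q* = 35.2083.
Height of the DWL triangle at q_m is demand(q_m) − SMC(q_m) = MEB(q_m) = 8.5000.
DWL = ½ × 3.5416 × 8.5000 = 15.0518.

DWL = $15.1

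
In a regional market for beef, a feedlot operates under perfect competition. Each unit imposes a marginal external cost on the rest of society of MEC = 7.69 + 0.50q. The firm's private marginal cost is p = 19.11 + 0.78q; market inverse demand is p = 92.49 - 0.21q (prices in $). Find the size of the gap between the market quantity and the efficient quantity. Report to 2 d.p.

Market equilibrium (private): 19.11 + 0.78q = 92.49 - 0.21q → q_m = 74.1212.
Social marginal cost = private MC + MEC = 26.80 + 1.28q.
Set SMC = demand: 26.80 + 1.28q = 92.49 - 0.21q → q* = 44.0872.
Gap = |74.1212 − 44.0872| = 30.0340.

30.03 units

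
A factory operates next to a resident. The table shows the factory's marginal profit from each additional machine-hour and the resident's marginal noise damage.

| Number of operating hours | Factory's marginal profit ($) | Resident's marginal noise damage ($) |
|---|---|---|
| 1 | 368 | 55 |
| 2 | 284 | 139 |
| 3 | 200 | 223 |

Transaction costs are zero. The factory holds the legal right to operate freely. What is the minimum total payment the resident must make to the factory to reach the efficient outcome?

$200

Left alone the factory would choose level 3 (marginal profit stays positive).
Efficient level: k* = 2 (marginal profit ≥ marginal noise damage through 2).
The resident must at least cover the factory's forgone profit from cutting 3→2: 200 = 200.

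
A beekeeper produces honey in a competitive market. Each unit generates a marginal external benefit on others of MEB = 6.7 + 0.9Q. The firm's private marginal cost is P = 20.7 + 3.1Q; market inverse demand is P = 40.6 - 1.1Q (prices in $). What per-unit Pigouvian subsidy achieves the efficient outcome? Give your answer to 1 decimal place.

subsidy = $14.0 per unit

Social marginal cost = private MC − MEB = 14.0 + 2.2Q.
Set SMC = demand: 14.0 + 2.2Q = 40.6 - 1.1Q → Q* = 8.0606.
The Pigouvian subsidy equals MEB at Q*: 6.7 + 0.9×8.0606 = 13.9545.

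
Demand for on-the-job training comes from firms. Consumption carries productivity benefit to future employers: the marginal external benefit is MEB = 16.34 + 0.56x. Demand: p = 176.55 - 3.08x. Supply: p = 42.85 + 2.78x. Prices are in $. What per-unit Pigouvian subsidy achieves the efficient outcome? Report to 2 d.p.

subsidy = $32.19 per unit

Social marginal benefit = demand + MEB = 192.89 - 2.52x.
Set SMB = MC: 192.89 - 2.52x = 42.85 + 2.78x → x* = 28.3094.
The Pigouvian subsidy equals MEB at x*: 16.34 + 0.56×28.3094 = 32.1933.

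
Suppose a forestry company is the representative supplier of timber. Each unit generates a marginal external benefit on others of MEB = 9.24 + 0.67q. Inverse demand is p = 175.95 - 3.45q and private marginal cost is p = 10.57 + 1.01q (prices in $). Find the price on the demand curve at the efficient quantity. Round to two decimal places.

P = $17.00

Social marginal cost = private MC − MEB = 1.33 + 0.34q.
Set SMC = demand: 1.33 + 0.34q = 175.95 - 3.45q → q* = 46.0739.
Consumer price on the demand curve at q*: 175.95 − 3.45×46.0739 = 16.9950.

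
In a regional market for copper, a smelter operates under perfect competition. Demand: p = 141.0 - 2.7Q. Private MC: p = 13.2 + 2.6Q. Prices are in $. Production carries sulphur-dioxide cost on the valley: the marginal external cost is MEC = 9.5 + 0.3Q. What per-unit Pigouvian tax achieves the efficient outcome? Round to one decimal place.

Social marginal cost = private MC + MEC = 22.7 + 2.9Q.
Set SMC = demand: 22.7 + 2.9Q = 141.0 - 2.7Q → Q* = 21.1250.
The Pigouvian tax equals MEC at Q*: 9.5 + 0.3×21.1250 = 15.8375.

tax = $15.8 per unit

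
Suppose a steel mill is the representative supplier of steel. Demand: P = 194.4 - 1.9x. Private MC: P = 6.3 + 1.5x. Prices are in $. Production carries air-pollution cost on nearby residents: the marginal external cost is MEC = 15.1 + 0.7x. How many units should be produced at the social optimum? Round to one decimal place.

x* = 42.2

Social marginal cost = private MC + MEC = 21.4 + 2.2x.
Set SMC = demand: 21.4 + 2.2x = 194.4 - 1.9x → x* = 42.1951.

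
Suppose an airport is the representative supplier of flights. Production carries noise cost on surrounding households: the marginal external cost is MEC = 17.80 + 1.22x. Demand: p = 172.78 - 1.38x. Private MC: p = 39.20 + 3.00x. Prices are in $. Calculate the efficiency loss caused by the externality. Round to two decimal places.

DWL = $270.16

Market equilibrium (private): 39.20 + 3.00x = 172.78 - 1.38x → x_m = 30.4977.
Social marginal cost = private MC + MEC = 57.00 + 4.22x.
Set SMC = demand: 57.00 + 4.22x = 172.78 - 1.38x → x* = 20.6750.
Height of the DWL triangle at x_m is SMC(x_m) − demand(x_m) = MEC(x_m) = 55.0072.
DWL = ½ × 9.8227 × 55.0072 = 270.1596.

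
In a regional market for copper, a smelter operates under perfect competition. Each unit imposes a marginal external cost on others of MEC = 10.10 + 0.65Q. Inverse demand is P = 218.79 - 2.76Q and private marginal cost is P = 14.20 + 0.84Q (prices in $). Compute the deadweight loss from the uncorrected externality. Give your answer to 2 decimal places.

Market equilibrium (private): 14.20 + 0.84Q = 218.79 - 2.76Q → Q_m = 56.8306.
Social marginal cost = private MC + MEC = 24.30 + 1.49Q.
Set SMC = demand: 24.30 + 1.49Q = 218.79 - 2.76Q → Q* = 45.7624.
The loss is the area between SMC and demand from Q* to Q_m; with linear curves that's a triangle of height MEC(Q_m).
DWL = ½ × 11.0682 × 47.0399 = 260.3235.

DWL = $260.32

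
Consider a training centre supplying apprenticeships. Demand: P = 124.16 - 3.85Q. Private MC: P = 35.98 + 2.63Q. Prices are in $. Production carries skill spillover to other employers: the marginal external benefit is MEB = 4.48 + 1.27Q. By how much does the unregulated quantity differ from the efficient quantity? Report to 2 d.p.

4.18 units

Market equilibrium (private): 35.98 + 2.63Q = 124.16 - 3.85Q → Q_m = 13.6080.
Social marginal cost = private MC − MEB = 31.50 + 1.36Q.
Set SMC = demand: 31.50 + 1.36Q = 124.16 - 3.85Q → Q* = 17.7850.
Gap = |13.6080 − 17.7850| = 4.1770.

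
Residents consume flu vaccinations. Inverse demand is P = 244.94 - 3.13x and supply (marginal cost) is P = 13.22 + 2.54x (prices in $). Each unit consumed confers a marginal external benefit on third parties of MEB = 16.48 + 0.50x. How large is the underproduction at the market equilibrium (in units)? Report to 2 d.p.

Market equilibrium (private): 13.22 + 2.54x = 244.94 - 3.13x → x_m = 40.8677.
Social marginal benefit = demand + MEB = 261.42 - 2.63x.
Set SMB = MC: 261.42 - 2.63x = 13.22 + 2.54x → x* = 48.0077.
Gap = |40.8677 − 48.0077| = 7.1400.

7.14 units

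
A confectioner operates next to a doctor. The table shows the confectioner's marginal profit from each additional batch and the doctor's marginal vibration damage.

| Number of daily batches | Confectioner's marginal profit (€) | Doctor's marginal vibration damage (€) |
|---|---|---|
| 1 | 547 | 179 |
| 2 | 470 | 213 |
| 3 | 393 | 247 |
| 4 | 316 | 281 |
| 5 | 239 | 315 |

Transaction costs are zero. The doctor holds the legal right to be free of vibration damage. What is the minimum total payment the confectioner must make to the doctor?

€920

Efficient level: marginal profit ≥ marginal vibration damage through level 4, so k* = 4.
With the doctor holding the right, the confectioner must at least compensate total damage at k*: 179 + 213 + 247 + 281 = 920.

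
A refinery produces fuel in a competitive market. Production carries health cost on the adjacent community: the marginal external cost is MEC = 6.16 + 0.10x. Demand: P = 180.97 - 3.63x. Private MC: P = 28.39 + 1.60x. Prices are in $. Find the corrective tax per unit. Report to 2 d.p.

tax = $8.91 per unit

Social marginal cost = private MC + MEC = 34.55 + 1.70x.
Set SMC = demand: 34.55 + 1.70x = 180.97 - 3.63x → x* = 27.4709.
The Pigouvian tax equals MEC at x*: 6.16 + 0.10×27.4709 = 8.9071.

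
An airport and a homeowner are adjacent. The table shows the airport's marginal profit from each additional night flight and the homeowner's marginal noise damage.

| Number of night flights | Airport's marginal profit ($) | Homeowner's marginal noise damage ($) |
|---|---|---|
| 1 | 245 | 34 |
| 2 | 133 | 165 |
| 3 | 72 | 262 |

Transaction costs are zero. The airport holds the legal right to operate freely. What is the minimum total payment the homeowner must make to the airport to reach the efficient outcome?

Left alone the airport would choose level 3 (marginal profit stays positive).
Efficient level: k* = 1 (marginal profit ≥ marginal noise damage through 1).
The homeowner must at least cover the airport's forgone profit from cutting 3→1: 133 + 72 = 205.

$205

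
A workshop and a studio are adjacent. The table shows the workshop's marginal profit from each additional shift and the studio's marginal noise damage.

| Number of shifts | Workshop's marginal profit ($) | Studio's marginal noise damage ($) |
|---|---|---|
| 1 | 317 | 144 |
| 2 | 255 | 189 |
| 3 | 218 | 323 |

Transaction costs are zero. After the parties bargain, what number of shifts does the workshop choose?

Bargaining reaches the level where marginal profit last exceeds marginal noise damage.
That holds through level 2 (255 ≥ 189) but not at 3 (218 < 323).

2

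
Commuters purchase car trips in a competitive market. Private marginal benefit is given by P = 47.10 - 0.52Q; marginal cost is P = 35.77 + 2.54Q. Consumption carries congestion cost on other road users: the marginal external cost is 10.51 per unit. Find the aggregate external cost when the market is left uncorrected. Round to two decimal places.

38.91

Market equilibrium (private): 35.77 + 2.54Q = 47.10 - 0.52Q → Q_m = 3.7026.
Total external cost = MEC × Q_m = 10.51 × 3.7026 = 38.9143.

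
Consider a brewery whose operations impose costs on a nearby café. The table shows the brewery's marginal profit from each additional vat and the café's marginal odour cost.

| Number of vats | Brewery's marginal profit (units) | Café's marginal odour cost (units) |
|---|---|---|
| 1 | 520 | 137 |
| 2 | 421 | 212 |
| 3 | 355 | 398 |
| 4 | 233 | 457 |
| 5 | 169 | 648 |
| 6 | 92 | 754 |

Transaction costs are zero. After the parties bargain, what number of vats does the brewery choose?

Bargaining reaches the level where marginal profit last exceeds marginal odour cost.
That holds through level 2 (421 ≥ 212) but not at 3 (355 < 398).

2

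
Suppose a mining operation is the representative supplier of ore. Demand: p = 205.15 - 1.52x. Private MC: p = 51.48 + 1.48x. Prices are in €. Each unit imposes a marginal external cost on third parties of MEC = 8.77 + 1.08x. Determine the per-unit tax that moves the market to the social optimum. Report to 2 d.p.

Social marginal cost = private MC + MEC = 60.25 + 2.56x.
Set SMC = demand: 60.25 + 2.56x = 205.15 - 1.52x → x* = 35.5147.
The Pigouvian tax equals MEC at x*: 8.77 + 1.08×35.5147 = 47.1259.

tax = €47.13 per unit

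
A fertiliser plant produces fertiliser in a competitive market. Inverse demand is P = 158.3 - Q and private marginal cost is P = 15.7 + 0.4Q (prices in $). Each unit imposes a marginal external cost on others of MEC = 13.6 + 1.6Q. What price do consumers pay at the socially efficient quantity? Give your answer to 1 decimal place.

P = $115.3

Social marginal cost = private MC + MEC = 29.3 + 2.0Q.
Set SMC = demand: 29.3 + 2.0Q = 158.3 - Q → Q* = 43.0000.
Consumer price on the demand curve at Q*: 158.3 − 1.0×43.0000 = 115.3000.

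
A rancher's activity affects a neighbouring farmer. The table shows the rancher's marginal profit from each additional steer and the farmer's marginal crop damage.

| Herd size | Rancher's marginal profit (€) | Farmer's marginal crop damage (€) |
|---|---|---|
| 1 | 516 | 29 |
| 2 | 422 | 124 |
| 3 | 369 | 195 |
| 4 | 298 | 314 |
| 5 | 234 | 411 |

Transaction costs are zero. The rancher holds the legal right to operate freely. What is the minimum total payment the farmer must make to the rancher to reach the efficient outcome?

Left alone the rancher would choose level 5 (marginal profit stays positive).
Efficient level: k* = 3 (marginal profit ≥ marginal crop damage through 3).
The farmer must at least cover the rancher's forgone profit from cutting 5→3: 298 + 234 = 532.

€532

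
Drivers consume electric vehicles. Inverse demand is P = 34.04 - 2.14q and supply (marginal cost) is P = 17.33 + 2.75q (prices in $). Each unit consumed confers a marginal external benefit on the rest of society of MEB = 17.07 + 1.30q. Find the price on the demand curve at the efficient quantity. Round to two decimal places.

Social marginal benefit = demand + MEB = 51.11 - 0.84q.
Set SMB = MC: 51.11 - 0.84q = 17.33 + 2.75q → q* = 9.4095.
Consumer price on the demand curve at q*: 34.04 − 2.14×9.4095 = 13.9037.

P = $13.90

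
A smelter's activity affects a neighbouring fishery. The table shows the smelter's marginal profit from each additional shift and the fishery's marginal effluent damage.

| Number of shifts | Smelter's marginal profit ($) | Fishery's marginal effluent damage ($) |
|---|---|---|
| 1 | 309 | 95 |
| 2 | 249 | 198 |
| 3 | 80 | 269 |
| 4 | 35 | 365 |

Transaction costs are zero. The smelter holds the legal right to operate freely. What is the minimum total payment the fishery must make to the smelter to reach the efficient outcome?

$115

Left alone the smelter would choose level 4 (marginal profit stays positive).
Efficient level: k* = 2 (marginal profit ≥ marginal effluent damage through 2).
The fishery must at least cover the smelter's forgone profit from cutting 4→2: 80 + 35 = 115.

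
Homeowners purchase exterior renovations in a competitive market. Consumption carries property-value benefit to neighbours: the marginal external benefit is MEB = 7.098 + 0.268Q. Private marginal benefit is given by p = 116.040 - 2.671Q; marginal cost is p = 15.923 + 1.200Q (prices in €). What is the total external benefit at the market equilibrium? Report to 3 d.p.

Market equilibrium (private): 15.923 + 1.200Q = 116.040 - 2.671Q → Q_m = 25.8633.
Total external benefit = ∫₀^{Q_m} (7.098 + 0.268Q) dQ = 7.098×25.8633 + ½×0.268×25.8633² = 273.2117.

€273.212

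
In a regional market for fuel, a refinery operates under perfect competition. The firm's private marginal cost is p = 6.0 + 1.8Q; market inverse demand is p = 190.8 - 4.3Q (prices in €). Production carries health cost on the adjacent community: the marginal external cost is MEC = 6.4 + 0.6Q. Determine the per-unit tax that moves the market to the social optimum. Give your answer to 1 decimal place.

Social marginal cost = private MC + MEC = 12.4 + 2.4Q.
Set SMC = demand: 12.4 + 2.4Q = 190.8 - 4.3Q → Q* = 26.6269.
The Pigouvian tax equals MEC at Q*: 6.4 + 0.6×26.6269 = 22.3761.

tax = €22.4 per unit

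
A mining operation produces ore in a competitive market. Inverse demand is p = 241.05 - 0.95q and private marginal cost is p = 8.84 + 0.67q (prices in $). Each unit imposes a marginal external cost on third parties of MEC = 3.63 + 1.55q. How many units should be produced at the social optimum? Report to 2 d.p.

q* = 72.11

Social marginal cost = private MC + MEC = 12.47 + 2.22q.
Set SMC = demand: 12.47 + 2.22q = 241.05 - 0.95q → q* = 72.1073.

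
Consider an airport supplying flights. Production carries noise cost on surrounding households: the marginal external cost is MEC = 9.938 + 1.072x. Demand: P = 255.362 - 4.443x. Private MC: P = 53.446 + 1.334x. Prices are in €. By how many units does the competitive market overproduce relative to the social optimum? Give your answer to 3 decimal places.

6.922 units

Market equilibrium (private): 53.446 + 1.334x = 255.362 - 4.443x → x_m = 34.9517.
Social marginal cost = private MC + MEC = 63.384 + 2.406x.
Set SMC = demand: 63.384 + 2.406x = 255.362 - 4.443x → x* = 28.0301.
Gap = |34.9517 − 28.0301| = 6.9216.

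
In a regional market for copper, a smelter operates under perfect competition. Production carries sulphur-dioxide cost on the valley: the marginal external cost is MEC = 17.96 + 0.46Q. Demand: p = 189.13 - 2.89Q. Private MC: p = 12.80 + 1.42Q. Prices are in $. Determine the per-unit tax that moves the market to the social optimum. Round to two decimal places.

Social marginal cost = private MC + MEC = 30.76 + 1.88Q.
Set SMC = demand: 30.76 + 1.88Q = 189.13 - 2.89Q → Q* = 33.2013.
The Pigouvian tax equals MEC at Q*: 17.96 + 0.46×33.2013 = 33.2326.

tax = $33.23 per unit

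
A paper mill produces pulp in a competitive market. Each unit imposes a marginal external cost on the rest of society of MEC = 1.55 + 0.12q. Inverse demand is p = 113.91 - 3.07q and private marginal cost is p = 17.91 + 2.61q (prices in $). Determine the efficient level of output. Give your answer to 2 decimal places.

q* = 16.28

Social marginal cost = private MC + MEC = 19.46 + 2.73q.
Set SMC = demand: 19.46 + 2.73q = 113.91 - 3.07q → q* = 16.2845.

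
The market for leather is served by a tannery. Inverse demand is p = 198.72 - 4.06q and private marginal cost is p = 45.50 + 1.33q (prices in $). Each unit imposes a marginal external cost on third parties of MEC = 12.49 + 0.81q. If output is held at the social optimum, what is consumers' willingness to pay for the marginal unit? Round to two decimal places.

P = $106.56

Social marginal cost = private MC + MEC = 57.99 + 2.14q.
Set SMC = demand: 57.99 + 2.14q = 198.72 - 4.06q → q* = 22.6984.
Consumer price on the demand curve at q*: 198.72 − 4.06×22.6984 = 106.5645.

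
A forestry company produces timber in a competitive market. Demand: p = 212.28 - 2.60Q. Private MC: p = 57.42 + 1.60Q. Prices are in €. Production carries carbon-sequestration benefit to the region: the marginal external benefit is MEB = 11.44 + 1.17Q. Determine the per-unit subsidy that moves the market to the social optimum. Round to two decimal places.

subsidy = €75.65 per unit

Social marginal cost = private MC − MEB = 45.98 + 0.43Q.
Set SMC = demand: 45.98 + 0.43Q = 212.28 - 2.60Q → Q* = 54.8845.
The Pigouvian subsidy equals MEB at Q*: 11.44 + 1.17×54.8845 = 75.6549.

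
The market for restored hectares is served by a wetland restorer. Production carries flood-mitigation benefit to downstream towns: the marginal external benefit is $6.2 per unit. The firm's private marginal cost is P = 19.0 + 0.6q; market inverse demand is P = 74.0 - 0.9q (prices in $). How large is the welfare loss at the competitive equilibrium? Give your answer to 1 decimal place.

DWL = $12.8

Market equilibrium (private): 19.0 + 0.6q = 74.0 - 0.9q → q_m = 36.6667.
Social marginal cost = private MC − MEB = 12.8 + 0.6q.
Set SMC = demand: 12.8 + 0.6q = 74.0 - 0.9q → q* = 40.8000.
The welfare-loss triangle has base |q_m − q*| and height MEB(q_m) (the vertical gap between SMC and demand is zero at q* and MEB at q_m).
DWL = ½ × 4.1333 × 6.2000 = 12.8132.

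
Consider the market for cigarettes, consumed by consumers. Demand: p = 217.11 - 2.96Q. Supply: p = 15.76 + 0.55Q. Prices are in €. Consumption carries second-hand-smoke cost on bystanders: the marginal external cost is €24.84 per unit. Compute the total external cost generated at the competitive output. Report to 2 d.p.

€1424.94

Market equilibrium (private): 15.76 + 0.55Q = 217.11 - 2.96Q → Q_m = 57.3647.
Total external cost = MEC × Q_m = 24.84 × 57.3647 = 1424.9391.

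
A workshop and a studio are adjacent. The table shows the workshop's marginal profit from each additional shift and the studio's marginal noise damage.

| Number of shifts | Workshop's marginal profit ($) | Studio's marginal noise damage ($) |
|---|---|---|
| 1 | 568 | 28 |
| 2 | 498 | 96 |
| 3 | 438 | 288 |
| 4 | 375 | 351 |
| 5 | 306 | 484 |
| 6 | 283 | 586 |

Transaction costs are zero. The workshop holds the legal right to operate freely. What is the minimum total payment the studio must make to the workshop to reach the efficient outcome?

$589

Left alone the workshop would choose level 6 (marginal profit stays positive).
Efficient level: k* = 4 (marginal profit ≥ marginal noise damage through 4).
The studio must at least cover the workshop's forgone profit from cutting 6→4: 306 + 283 = 589.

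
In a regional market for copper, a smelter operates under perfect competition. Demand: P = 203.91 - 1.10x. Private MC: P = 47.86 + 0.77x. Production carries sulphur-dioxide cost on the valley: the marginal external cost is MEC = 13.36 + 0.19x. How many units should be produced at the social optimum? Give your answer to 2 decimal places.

x* = 69.27

Social marginal cost = private MC + MEC = 61.22 + 0.96x.
Set SMC = demand: 61.22 + 0.96x = 203.91 - 1.10x → x* = 69.2670.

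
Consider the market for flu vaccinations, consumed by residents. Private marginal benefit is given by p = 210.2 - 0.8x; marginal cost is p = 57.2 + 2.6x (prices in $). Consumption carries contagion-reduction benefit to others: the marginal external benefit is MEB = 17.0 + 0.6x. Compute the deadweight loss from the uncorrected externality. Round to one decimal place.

Market equilibrium (private): 57.2 + 2.6x = 210.2 - 0.8x → x_m = 45.0000.
Social marginal benefit = demand + MEB = 227.2 - 0.2x.
Set SMB = MC: 227.2 - 0.2x = 57.2 + 2.6x → x* = 60.7143.
Between x* and x_m the wedge SMB − MC runs linearly from 0 to MEB(x_m), so the loss is a triangle.
DWL = ½ × 15.7143 × 44.0000 = 345.7146.

DWL = $345.7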